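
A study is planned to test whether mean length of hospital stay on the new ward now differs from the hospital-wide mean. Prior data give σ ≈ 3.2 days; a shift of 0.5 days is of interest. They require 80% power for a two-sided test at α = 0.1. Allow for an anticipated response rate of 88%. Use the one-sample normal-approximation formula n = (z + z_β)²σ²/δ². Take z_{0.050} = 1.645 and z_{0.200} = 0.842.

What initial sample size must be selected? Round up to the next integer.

n = (z_{α/2} + z_β)² · σ² / δ²
  = (1.645 + 0.842)² · 3.2² / 0.5²
  = 6.1852 · 10.24 / 0.25
  = 253.34
Adjust for 88% response: 253.34 / 0.88 = 287.89.
Round up → n = 288.

n = 288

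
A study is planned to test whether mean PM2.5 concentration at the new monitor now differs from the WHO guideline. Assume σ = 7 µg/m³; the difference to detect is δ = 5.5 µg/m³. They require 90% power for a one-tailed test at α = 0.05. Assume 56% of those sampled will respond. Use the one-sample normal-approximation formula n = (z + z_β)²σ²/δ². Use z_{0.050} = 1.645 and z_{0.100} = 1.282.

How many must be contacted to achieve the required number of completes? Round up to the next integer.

n = 25

n = (z_α + z_β)² · σ² / δ²
  = (1.645 + 1.282)² · 7² / 5.5²
  = 8.5673 · 49 / 30.25
  = 13.88
Adjust for 56% response: 13.88 / 0.56 = 24.78.
Round up → n = 25.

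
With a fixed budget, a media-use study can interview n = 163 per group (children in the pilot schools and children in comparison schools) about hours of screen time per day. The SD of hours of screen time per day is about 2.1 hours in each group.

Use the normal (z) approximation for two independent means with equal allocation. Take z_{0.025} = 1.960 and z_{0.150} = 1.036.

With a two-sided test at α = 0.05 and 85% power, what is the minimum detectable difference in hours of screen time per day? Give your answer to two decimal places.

Minimum detectable difference ≈ 0.70 hours

δ = (z_{α/2} + z_β) · √((σ₁²+σ₂²)/n)
  = (1.960 + 1.036) · √(8.82/163)
  = 2.996 · √0.05411
  = 2.996 · 0.2326
  = 0.6969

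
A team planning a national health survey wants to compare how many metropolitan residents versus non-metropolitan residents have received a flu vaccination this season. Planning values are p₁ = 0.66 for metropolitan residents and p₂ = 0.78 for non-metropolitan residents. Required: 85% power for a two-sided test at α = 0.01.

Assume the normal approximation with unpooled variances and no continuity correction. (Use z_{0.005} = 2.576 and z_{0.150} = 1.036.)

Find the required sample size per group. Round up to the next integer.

n = 359 per group

n = (z_{α/2} + z_β)² · [p₁(1−p₁) + p₂(1−p₂)] / (p₁ − p₂)²
  = (2.576 + 1.036)² · (0.66·0.34 + 0.78·0.22) / (-0.12)²
  = (3.612)² · (0.2244 + 0.1716) / 0.0144
  = 13.0465 · 0.3960 / 0.0144
  = 358.78
Round up → n = 359 per group.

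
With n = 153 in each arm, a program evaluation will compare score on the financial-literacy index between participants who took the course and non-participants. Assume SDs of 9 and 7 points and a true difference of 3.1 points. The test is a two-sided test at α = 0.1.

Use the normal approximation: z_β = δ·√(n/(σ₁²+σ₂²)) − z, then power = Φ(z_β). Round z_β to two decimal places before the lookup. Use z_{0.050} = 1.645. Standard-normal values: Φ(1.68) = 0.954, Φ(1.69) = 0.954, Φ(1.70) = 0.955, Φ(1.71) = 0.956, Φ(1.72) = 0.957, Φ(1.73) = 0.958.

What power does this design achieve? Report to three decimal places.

z_β = δ·√(n/(σ₁²+σ₂²)) − z_{α/2}
    = 3.1 · √(153/130) − 1.645
    = 3.1 · 1.08486 − 1.645
    = 3.3631 − 1.645 = 1.7181 → 1.72
Power = Φ(1.72) = 0.957.

Power ≈ 0.957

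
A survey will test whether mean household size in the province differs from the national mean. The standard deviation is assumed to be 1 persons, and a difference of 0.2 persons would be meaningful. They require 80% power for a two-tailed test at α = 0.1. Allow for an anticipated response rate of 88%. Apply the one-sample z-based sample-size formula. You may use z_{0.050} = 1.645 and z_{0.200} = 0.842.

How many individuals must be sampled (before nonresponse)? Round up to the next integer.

n = 176

n = (z_{α/2} + z_β)² · σ² / δ²
  = (1.645 + 0.842)² · 1² / 0.2²
  = 6.1852 · 1 / 0.04
  = 154.63
Adjust for 88% response: 154.63 / 0.88 = 175.72.
Round up → n = 176.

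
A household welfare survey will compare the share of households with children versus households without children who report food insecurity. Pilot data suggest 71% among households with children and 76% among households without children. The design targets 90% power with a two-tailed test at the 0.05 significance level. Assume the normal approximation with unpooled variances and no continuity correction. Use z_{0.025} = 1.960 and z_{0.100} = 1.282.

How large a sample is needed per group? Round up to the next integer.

n = (z_{α/2} + z_β)² · [p₁(1−p₁) + p₂(1−p₂)] / (p₁ − p₂)²
  = (1.960 + 1.282)² · (0.71·0.29 + 0.76·0.24) / (-0.05)²
  = (3.242)² · (0.2059 + 0.1824) / 0.0025
  = 10.5106 · 0.3883 / 0.0025
  = 1632.50
Round up → n = 1633 per group.

n = 1633 per group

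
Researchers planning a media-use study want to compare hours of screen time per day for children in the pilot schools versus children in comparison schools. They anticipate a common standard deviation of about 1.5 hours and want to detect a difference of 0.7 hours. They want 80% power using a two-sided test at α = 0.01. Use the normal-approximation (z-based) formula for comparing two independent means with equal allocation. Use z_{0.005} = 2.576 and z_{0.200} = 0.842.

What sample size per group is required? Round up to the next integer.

n = 108 per group

n = (z_{α/2} + z_β)² · (σ₁² + σ₂²) / δ²
  = (2.576 + 0.842)² · (2·1.5² = 4.5) / 0.7²
  = 11.6827 · 4.5 / 0.49
  = 107.29
Round up → n = 108 per group.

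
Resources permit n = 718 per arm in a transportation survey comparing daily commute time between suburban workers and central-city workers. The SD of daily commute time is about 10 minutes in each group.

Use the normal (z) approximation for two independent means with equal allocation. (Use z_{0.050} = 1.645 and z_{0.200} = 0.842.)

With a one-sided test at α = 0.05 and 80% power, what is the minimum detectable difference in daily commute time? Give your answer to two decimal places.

Minimum detectable difference ≈ 1.31 minutes

δ = (z_α + z_β) · √((σ₁²+σ₂²)/n)
  = (1.645 + 0.842) · √(200/718)
  = 2.487 · √0.27855
  = 2.487 · 0.5278
  = 1.3126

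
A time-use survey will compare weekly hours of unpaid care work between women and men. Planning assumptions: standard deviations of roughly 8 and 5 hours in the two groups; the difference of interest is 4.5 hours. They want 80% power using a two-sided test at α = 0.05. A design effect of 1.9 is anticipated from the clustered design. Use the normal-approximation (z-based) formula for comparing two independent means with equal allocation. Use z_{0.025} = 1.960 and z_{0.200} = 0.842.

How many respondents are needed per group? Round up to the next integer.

n = (z_{α/2} + z_β)² · (σ₁² + σ₂²) / δ²
  = (1.960 + 0.842)² · (8² + 5² = 89) / 4.5²
  = 7.8512 · 89 / 20.25
  = 34.51
Design effect: 1.9 × 34.51 = 65.56.
Round up → n = 66 per group.

n = 66 per group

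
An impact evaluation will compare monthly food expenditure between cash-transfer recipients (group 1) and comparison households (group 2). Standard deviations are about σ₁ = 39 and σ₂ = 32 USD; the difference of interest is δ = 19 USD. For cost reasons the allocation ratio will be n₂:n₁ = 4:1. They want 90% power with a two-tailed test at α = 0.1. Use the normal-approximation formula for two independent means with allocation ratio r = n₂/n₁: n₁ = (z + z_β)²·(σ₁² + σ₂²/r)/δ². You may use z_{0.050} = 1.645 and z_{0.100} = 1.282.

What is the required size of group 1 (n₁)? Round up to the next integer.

n₁ = (z_{α/2} + z_β)² · (σ₁² + σ₂²/r) / δ²
   = (1.645 + 1.282)² · (39² + 32²/4) / 19²
   = 8.5673 · (1521 + 256) / 361
   = 8.5673 · 1777 / 361
   = 42.17
Round up → n₁ = 43; n₂ = r·n₁ = 4 × 43 = 172.

n₁ = 43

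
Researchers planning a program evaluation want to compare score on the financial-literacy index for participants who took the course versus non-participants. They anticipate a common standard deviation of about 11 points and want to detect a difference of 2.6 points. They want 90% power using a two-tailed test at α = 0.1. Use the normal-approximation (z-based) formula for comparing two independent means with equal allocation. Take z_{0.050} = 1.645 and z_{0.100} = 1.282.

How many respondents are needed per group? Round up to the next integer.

n = (z_{α/2} + z_β)² · (σ₁² + σ₂²) / δ²
  = (1.645 + 1.282)² · (2·11² = 242) / 2.6²
  = 8.5673 · 242 / 6.76
  = 306.70
Round up → n = 307 per group.

n = 307 per group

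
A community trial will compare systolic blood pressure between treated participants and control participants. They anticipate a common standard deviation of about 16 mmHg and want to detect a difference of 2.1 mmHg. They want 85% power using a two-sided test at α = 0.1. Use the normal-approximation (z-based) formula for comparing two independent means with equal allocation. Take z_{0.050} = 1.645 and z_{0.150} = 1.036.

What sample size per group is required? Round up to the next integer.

n = (z_{α/2} + z_β)² · (σ₁² + σ₂²) / δ²
  = (1.645 + 1.036)² · (2·16² = 512) / 2.1²
  = 7.1878 · 512 / 4.41
  = 834.50
Round up → n = 835 per group.

n = 835 per group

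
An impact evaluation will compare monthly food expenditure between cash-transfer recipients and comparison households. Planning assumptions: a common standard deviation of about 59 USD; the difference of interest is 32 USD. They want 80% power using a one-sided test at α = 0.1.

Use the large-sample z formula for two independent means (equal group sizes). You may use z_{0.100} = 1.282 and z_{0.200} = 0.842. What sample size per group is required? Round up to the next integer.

n = 31 per group

n = (z_α + z_β)² · (σ₁² + σ₂²) / δ²
  = (1.282 + 0.842)² · (2·59² = 6962) / 32²
  = 4.5114 · 6962 / 1024
  = 30.67
Round up → n = 31 per group.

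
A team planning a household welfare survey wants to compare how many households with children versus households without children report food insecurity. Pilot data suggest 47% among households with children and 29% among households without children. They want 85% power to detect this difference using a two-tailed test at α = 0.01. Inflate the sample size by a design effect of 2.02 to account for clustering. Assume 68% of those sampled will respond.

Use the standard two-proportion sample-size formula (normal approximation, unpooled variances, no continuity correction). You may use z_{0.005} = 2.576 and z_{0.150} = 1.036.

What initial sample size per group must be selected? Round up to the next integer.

n = (z_{α/2} + z_β)² · [p₁(1−p₁) + p₂(1−p₂)] / (p₁ − p₂)²
  = (2.576 + 1.036)² · (0.47·0.53 + 0.29·0.71) / (0.18)²
  = (3.612)² · (0.2491 + 0.2059) / 0.0324
  = 13.0465 · 0.4550 / 0.0324
  = 183.22
Design effect: 2.02 × 183.22 = 370.10.
Adjust for 68% response: 370.10 / 0.68 = 544.26.
Round up → n = 545 per group.

n = 545 per group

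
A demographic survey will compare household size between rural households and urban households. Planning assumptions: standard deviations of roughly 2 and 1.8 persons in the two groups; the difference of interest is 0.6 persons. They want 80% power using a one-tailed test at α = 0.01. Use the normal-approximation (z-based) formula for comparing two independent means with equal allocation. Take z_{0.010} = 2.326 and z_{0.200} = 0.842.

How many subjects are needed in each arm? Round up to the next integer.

n = 202 per group

n = (z_α + z_β)² · (σ₁² + σ₂²) / δ²
  = (2.326 + 0.842)² · (2² + 1.8² = 7.24) / 0.6²
  = 10.0362 · 7.24 / 0.36
  = 201.84
Round up → n = 202 per group.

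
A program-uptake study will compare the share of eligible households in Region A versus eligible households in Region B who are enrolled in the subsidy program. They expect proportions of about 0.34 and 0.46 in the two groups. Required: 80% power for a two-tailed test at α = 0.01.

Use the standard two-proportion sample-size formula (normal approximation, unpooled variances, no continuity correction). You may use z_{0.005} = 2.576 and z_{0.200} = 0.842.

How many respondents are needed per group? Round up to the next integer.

n = 384 per group

n = (z_{α/2} + z_β)² · [p₁(1−p₁) + p₂(1−p₂)] / (p₁ − p₂)²
  = (2.576 + 0.842)² · (0.34·0.66 + 0.46·0.54) / (-0.12)²
  = (3.418)² · (0.2244 + 0.2484) / 0.0144
  = 11.6827 · 0.4728 / 0.0144
  = 383.58
Round up → n = 384 per group.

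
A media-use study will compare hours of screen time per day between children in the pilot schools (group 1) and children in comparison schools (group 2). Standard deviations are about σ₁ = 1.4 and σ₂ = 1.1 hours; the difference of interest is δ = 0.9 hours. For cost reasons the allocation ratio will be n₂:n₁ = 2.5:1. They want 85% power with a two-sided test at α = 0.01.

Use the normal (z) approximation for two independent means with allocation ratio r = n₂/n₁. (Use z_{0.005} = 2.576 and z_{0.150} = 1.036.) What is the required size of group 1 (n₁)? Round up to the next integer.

n₁ = (z_{α/2} + z_β)² · (σ₁² + σ₂²/r) / δ²
   = (2.576 + 1.036)² · (1.4² + 1.1²/2.5) / 0.9²
   = 13.0465 · (1.96 + 0.484) / 0.81
   = 13.0465 · 2.444 / 0.81
   = 39.37
Round up → n₁ = 40; n₂ = r·n₁ = 2.5 × 40 = 100.

n₁ = 40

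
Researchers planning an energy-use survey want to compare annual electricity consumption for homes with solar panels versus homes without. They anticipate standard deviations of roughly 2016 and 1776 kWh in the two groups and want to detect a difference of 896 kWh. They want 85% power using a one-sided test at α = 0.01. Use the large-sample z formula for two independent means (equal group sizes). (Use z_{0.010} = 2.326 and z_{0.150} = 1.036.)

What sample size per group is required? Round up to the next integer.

n = (z_α + z_β)² · (σ₁² + σ₂²) / δ²
  = (2.326 + 1.036)² · (2016² + 1776² = 7218432) / 896²
  = 11.3030 · 7218432 / 802816
  = 101.63
Round up → n = 102 per group.

n = 102 per group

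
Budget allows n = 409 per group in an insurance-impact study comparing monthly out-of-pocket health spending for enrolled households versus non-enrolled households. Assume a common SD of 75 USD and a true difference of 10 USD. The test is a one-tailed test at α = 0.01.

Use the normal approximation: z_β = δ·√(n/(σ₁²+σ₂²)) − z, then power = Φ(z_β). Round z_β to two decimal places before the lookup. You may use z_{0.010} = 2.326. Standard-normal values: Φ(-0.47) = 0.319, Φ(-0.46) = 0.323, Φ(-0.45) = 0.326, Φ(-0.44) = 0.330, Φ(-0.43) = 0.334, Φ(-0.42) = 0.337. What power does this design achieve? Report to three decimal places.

Power ≈ 0.337

z_β = δ·√(n/(σ₁²+σ₂²)) − z_α
    = 10 · √(409/11250) − 2.326
    = 10 · 0.19067 − 2.326
    = 1.9067 − 2.326 = -0.4193 → -0.42
Power = Φ(-0.42) = 0.337.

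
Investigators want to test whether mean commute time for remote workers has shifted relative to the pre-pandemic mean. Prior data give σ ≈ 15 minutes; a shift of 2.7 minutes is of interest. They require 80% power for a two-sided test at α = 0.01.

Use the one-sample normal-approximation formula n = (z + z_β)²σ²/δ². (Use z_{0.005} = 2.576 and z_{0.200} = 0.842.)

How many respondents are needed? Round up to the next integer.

n = (z_{α/2} + z_β)² · σ² / δ²
  = (2.576 + 0.842)² · 15² / 2.7²
  = 11.6827 · 225 / 7.29
  = 360.58
Round up → n = 361.

n = 361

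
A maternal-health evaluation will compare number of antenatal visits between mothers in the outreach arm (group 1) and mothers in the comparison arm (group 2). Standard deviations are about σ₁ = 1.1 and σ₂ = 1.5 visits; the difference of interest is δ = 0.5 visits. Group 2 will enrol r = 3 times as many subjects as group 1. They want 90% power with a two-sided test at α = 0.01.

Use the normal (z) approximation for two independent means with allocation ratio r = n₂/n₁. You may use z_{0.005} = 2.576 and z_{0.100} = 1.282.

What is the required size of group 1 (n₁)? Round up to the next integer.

n₁ = (z_{α/2} + z_β)² · (σ₁² + σ₂²/r) / δ²
   = (2.576 + 1.282)² · (1.1² + 1.5²/3) / 0.5²
   = 14.8842 · (1.21 + 0.75) / 0.25
   = 14.8842 · 1.96 / 0.25
   = 116.69
Round up → n₁ = 117; n₂ = r·n₁ = 3 × 117 = 351.

n₁ = 117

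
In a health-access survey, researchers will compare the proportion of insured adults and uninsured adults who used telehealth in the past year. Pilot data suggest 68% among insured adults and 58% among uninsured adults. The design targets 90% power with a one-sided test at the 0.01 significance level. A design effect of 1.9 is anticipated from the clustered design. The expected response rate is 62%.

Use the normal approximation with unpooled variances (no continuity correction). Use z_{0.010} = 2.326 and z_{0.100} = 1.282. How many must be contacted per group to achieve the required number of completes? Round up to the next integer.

n = 1840 per group

n = (z_α + z_β)² · [p₁(1−p₁) + p₂(1−p₂)] / (p₁ − p₂)²
  = (2.326 + 1.282)² · (0.68·0.32 + 0.58·0.42) / (0.10)²
  = (3.608)² · (0.2176 + 0.2436) / 0.0100
  = 13.0177 · 0.4612 / 0.0100
  = 600.37
Design effect: 1.9 × 600.37 = 1140.71.
Adjust for 62% response: 1140.71 / 0.62 = 1839.86.
Round up → n = 1840 per group.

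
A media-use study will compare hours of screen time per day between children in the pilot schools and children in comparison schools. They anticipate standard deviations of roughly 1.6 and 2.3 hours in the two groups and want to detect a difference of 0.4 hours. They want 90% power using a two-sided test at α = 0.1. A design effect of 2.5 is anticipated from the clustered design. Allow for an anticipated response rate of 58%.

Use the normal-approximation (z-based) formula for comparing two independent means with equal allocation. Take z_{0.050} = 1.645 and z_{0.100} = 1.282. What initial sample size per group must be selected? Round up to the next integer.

n = 1812 per group

n = (z_{α/2} + z_β)² · (σ₁² + σ₂²) / δ²
  = (1.645 + 1.282)² · (1.6² + 2.3² = 7.85) / 0.4²
  = 8.5673 · 7.85 / 0.16
  = 420.33
Design effect: 2.5 × 420.33 = 1050.84.
Adjust for 58% response: 1050.84 / 0.58 = 1811.79.
Round up → n = 1812 per group.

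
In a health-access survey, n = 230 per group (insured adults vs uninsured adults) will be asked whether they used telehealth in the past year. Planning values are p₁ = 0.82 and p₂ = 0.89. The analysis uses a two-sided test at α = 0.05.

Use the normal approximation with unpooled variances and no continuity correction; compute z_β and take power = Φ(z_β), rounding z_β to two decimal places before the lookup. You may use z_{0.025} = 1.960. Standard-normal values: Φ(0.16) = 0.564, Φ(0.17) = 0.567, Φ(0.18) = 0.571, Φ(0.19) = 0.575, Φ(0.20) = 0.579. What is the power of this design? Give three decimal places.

Power ≈ 0.571

z_β = |p₁−p₂|·√(n/[p₁q₁+p₂q₂]) − z_{α/2}
    = 0.07 · √(230/0.2455) − 1.960
    = 0.07 · 30.6082 − 1.960
    = 2.1426 − 1.960 = 0.1826 → 0.18
Power = Φ(0.18) = 0.571.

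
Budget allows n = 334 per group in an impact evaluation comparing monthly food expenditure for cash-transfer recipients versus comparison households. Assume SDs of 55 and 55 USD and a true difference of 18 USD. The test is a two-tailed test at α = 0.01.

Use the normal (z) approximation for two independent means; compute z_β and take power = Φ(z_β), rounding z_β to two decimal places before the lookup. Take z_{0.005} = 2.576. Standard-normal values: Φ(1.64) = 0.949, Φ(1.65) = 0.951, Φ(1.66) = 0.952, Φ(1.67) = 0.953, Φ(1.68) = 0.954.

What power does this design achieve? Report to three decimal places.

Power ≈ 0.951

z_β = δ·√(n/(σ₁²+σ₂²)) − z_{α/2}
    = 18 · √(334/6050) − 2.576
    = 18 · 0.23496 − 2.576
    = 4.2293 − 2.576 = 1.6533 → 1.65
Power = Φ(1.65) = 0.951.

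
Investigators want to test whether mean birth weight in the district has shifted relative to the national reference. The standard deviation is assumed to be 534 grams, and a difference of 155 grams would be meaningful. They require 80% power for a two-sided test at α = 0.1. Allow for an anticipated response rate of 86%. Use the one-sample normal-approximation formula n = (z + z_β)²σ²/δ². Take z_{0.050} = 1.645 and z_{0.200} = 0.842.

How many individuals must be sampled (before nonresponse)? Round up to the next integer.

n = (z_{α/2} + z_β)² · σ² / δ²
  = (1.645 + 0.842)² · 534² / 155²
  = 6.1852 · 285156 / 24025
  = 73.41
Adjust for 86% response: 73.41 / 0.86 = 85.36.
Round up → n = 86.

n = 86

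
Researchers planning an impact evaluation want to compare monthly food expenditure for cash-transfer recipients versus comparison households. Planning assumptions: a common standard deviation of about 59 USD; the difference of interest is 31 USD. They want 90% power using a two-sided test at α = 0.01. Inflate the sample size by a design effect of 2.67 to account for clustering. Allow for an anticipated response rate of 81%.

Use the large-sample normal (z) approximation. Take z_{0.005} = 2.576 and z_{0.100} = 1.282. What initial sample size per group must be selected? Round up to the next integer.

n = (z_{α/2} + z_β)² · (σ₁² + σ₂²) / δ²
  = (2.576 + 1.282)² · (2·59² = 6962) / 31²
  = 14.8842 · 6962 / 961
  = 107.83
Design effect: 2.67 × 107.83 = 287.90.
Adjust for 81% response: 287.90 / 0.81 = 355.44.
Round up → n = 356 per group.

n = 356 per group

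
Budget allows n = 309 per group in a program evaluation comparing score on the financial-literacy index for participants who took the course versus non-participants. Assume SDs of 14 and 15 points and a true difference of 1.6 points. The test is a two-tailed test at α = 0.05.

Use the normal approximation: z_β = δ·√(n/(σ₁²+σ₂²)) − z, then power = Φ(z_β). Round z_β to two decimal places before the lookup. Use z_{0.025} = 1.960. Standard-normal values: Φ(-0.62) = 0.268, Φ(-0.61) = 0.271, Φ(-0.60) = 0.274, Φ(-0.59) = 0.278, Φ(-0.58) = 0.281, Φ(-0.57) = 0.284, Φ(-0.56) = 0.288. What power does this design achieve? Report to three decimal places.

Power ≈ 0.278

z_β = δ·√(n/(σ₁²+σ₂²)) − z_{α/2}
    = 1.6 · √(309/421) − 1.960
    = 1.6 · 0.85672 − 1.960
    = 1.3707 − 1.960 = -0.5893 → -0.59
Power = Φ(-0.59) = 0.278.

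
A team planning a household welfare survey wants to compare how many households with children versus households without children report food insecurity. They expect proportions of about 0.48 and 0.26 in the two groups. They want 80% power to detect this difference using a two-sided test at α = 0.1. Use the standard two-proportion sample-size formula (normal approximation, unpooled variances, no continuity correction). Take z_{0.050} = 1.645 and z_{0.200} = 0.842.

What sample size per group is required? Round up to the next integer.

n = (z_{α/2} + z_β)² · [p₁(1−p₁) + p₂(1−p₂)] / (p₁ − p₂)²
  = (1.645 + 0.842)² · (0.48·0.52 + 0.26·0.74) / (0.22)²
  = (2.487)² · (0.2496 + 0.1924) / 0.0484
  = 6.1852 · 0.4420 / 0.0484
  = 56.48
Round up → n = 57 per group.

n = 57 per group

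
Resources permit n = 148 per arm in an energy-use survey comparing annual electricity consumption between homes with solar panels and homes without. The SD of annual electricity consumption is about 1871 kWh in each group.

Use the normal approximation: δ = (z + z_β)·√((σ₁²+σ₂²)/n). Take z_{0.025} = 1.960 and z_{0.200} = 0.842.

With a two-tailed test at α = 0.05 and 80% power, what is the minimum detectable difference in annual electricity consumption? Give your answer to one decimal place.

Minimum detectable difference ≈ 609.4 kWh

δ = (z_{α/2} + z_β) · √((σ₁²+σ₂²)/n)
  = (1.960 + 0.842) · √(7001282/148)
  = 2.802 · √47306.0
  = 2.802 · 217.4993
  = 609.4331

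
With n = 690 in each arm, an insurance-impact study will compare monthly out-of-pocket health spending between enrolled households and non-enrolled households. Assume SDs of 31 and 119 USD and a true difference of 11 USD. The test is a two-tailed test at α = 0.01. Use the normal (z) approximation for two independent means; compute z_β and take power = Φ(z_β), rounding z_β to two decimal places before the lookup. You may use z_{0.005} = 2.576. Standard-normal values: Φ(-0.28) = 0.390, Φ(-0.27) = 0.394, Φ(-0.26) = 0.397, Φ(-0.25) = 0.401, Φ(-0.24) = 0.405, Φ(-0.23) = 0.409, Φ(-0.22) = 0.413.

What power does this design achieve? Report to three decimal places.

z_β = δ·√(n/(σ₁²+σ₂²)) − z_{α/2}
    = 11 · √(690/15122) − 2.576
    = 11 · 0.21361 − 2.576
    = 2.3497 − 2.576 = -0.2263 → -0.23
Power = Φ(-0.23) = 0.409.

Power ≈ 0.409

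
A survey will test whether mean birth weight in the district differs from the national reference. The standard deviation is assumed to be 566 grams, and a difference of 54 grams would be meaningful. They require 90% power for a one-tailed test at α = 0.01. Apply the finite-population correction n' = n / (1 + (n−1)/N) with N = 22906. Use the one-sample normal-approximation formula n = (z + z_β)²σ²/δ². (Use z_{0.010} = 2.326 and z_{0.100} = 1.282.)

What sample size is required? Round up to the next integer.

n = (z_α + z_β)² · σ² / δ²
  = (2.326 + 1.282)² · 566² / 54²
  = 13.0177 · 320356 / 2916
  = 1430.14
Finite-population correction (N = 22906): 1430.14 / (1 + (1430.14 − 1)/22906) = 1346.15.
Round up → n = 1347.

n = 1347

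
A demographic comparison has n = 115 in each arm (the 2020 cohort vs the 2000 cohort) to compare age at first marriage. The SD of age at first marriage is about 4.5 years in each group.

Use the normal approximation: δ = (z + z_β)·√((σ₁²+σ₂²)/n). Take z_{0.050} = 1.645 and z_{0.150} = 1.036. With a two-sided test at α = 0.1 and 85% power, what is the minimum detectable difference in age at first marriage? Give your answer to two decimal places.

δ = (z_{α/2} + z_β) · √((σ₁²+σ₂²)/n)
  = (1.645 + 1.036) · √(40.5/115)
  = 2.681 · √0.35217
  = 2.681 · 0.5934
  = 1.5910

Minimum detectable difference ≈ 1.59 years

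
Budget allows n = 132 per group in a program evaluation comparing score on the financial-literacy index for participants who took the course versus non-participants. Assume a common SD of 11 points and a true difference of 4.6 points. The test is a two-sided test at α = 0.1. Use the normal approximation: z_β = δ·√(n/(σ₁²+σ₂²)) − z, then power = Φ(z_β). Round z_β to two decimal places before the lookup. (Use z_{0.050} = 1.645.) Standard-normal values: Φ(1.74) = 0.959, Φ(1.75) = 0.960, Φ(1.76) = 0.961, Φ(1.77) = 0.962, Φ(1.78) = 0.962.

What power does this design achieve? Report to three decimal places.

Power ≈ 0.960

z_β = δ·√(n/(σ₁²+σ₂²)) − z_{α/2}
    = 4.6 · √(132/242) − 1.645
    = 4.6 · 0.73855 − 1.645
    = 3.3973 − 1.645 = 1.7523 → 1.75
Power = Φ(1.75) = 0.960.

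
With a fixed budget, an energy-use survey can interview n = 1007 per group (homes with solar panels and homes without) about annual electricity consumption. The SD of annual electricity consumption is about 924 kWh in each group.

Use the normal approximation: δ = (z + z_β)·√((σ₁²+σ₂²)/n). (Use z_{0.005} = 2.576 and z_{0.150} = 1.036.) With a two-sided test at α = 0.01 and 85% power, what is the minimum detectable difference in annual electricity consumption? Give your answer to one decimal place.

δ = (z_{α/2} + z_β) · √((σ₁²+σ₂²)/n)
  = (2.576 + 1.036) · √(1707552/1007)
  = 3.612 · √1695.7
  = 3.612 · 41.1787
  = 148.7373

Minimum detectable difference ≈ 148.7 kWh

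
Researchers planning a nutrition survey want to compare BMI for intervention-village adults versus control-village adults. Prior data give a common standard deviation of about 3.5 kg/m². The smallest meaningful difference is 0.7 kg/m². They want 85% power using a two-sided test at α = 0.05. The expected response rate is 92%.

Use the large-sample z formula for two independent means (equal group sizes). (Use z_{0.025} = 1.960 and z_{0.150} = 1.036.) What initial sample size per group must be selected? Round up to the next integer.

n = (z_{α/2} + z_β)² · (σ₁² + σ₂²) / δ²
  = (1.960 + 1.036)² · (2·3.5² = 24.5) / 0.7²
  = 8.9760 · 24.5 / 0.49
  = 448.80
Adjust for 92% response: 448.80 / 0.92 = 487.83.
Round up → n = 488 per group.

n = 488 per group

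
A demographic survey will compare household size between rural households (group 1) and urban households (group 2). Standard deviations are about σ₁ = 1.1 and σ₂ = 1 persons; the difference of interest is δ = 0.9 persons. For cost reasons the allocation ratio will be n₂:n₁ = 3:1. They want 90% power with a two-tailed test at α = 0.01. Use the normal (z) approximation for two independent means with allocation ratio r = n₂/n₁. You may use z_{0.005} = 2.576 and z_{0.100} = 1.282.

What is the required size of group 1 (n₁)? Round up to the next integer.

n₁ = 29

n₁ = (z_{α/2} + z_β)² · (σ₁² + σ₂²/r) / δ²
   = (2.576 + 1.282)² · (1.1² + 1²/3) / 0.9²
   = 14.8842 · (1.21 + 0.33333) / 0.81
   = 14.8842 · 1.5433 / 0.81
   = 28.36
Round up → n₁ = 29; n₂ = r·n₁ = 3 × 29 = 87.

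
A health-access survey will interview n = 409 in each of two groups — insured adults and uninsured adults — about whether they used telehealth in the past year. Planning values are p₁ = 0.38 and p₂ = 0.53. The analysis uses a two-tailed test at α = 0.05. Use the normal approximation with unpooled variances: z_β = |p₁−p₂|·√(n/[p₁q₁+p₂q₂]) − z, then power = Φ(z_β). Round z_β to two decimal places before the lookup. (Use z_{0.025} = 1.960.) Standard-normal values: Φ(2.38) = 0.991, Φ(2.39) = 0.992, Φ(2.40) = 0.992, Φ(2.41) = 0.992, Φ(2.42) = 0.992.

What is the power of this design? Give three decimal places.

Power ≈ 0.992

z_β = |p₁−p₂|·√(n/[p₁q₁+p₂q₂]) − z_{α/2}
    = 0.15 · √(409/0.4847) − 1.960
    = 0.15 · 29.0486 − 1.960
    = 4.3573 − 1.960 = 2.3973 → 2.40
Power = Φ(2.40) = 0.992.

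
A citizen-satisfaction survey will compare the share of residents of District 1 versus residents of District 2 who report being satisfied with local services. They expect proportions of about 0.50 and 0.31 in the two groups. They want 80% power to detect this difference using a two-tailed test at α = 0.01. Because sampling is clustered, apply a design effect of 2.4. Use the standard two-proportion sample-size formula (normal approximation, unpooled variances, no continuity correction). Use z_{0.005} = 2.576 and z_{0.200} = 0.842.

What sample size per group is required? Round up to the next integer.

n = (z_{α/2} + z_β)² · [p₁(1−p₁) + p₂(1−p₂)] / (p₁ − p₂)²
  = (2.576 + 0.842)² · (0.50·0.50 + 0.31·0.69) / (0.19)²
  = (3.418)² · (0.2500 + 0.2139) / 0.0361
  = 11.6827 · 0.4639 / 0.0361
  = 150.13
Design effect: 2.4 × 150.13 = 360.31.
Round up → n = 361 per group.

n = 361 per group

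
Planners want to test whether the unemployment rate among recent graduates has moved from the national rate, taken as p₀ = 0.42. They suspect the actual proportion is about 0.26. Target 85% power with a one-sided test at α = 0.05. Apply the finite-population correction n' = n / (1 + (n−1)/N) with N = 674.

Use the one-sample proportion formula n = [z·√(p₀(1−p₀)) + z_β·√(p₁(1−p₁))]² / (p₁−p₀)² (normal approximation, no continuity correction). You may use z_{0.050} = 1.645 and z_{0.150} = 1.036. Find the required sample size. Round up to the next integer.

n = 58

n = [z_α·√(p₀q₀) + z_β·√(p₁q₁)]² / (p₁ − p₀)²
  = [1.645·√(0.42·0.58) + 1.036·√(0.26·0.74)]² / (-0.16)²
  = [1.645·0.4936 + 1.036·0.4386]² / 0.0256
  = [1.2663]² / 0.0256
  = 62.64
Finite-population correction (N = 674): 62.64 / (1 + (62.64 − 1)/674) = 57.39.
Round up → n = 58.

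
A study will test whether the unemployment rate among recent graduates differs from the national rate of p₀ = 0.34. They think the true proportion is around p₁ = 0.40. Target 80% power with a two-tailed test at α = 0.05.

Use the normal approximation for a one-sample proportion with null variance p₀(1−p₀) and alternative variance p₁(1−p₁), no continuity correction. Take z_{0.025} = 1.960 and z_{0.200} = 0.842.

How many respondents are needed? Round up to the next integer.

n = 500

n = [z_{α/2}·√(p₀q₀) + z_β·√(p₁q₁)]² / (p₁ − p₀)²
  = [1.960·√(0.34·0.66) + 0.842·√(0.40·0.60)]² / (0.06)²
  = [1.960·0.4737 + 0.842·0.4899]² / 0.0036
  = [1.3410]² / 0.0036
  = 499.50
Round up → n = 500.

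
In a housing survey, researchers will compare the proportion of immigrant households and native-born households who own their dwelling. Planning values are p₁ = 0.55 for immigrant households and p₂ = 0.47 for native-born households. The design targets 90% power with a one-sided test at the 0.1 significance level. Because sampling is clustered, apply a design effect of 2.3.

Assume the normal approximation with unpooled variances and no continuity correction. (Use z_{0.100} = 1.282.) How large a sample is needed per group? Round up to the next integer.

n = (z_α + z_β)² · [p₁(1−p₁) + p₂(1−p₂)] / (p₁ − p₂)²
  = (1.282 + 1.282)² · (0.55·0.45 + 0.47·0.53) / (0.08)²
  = (2.564)² · (0.2475 + 0.2491) / 0.0064
  = 6.5741 · 0.4966 / 0.0064
  = 510.11
Design effect: 2.3 × 510.11 = 1173.25.
Round up → n = 1174 per group.

n = 1174 per group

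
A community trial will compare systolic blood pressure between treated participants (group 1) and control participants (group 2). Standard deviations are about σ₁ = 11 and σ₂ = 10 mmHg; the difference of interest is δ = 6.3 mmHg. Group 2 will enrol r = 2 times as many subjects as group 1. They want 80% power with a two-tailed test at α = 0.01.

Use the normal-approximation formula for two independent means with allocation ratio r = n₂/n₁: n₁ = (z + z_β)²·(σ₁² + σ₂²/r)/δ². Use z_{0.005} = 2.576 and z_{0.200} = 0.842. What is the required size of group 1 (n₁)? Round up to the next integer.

n₁ = 51

n₁ = (z_{α/2} + z_β)² · (σ₁² + σ₂²/r) / δ²
   = (2.576 + 0.842)² · (11² + 10²/2) / 6.3²
   = 11.6827 · (121 + 50) / 39.69
   = 11.6827 · 171 / 39.69
   = 50.33
Round up → n₁ = 51; n₂ = r·n₁ = 2 × 51 = 102.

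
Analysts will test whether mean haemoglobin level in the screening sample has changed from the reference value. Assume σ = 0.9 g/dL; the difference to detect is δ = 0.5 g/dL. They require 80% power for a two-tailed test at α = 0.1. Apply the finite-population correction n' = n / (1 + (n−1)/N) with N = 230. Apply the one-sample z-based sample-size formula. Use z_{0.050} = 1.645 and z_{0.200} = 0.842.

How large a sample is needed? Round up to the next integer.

n = 19

n = (z_{α/2} + z_β)² · σ² / δ²
  = (1.645 + 0.842)² · 0.9² / 0.5²
  = 6.1852 · 0.81 / 0.25
  = 20.04
Finite-population correction (N = 230): 20.04 / (1 + (20.04 − 1)/230) = 18.51.
Round up → n = 19.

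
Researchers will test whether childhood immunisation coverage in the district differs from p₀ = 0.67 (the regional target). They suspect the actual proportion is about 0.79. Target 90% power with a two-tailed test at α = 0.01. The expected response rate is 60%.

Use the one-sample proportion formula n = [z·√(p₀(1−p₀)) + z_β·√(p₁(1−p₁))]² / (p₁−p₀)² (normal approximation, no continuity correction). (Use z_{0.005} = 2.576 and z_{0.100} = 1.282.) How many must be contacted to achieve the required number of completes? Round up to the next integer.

n = [z_{α/2}·√(p₀q₀) + z_β·√(p₁q₁)]² / (p₁ − p₀)²
  = [2.576·√(0.67·0.33) + 1.282·√(0.79·0.21)]² / (0.12)²
  = [2.576·0.4702 + 1.282·0.4073]² / 0.0144
  = [1.7334]² / 0.0144
  = 208.67
Adjust for 60% response: 208.67 / 0.60 = 347.78.
Round up → n = 348.

n = 348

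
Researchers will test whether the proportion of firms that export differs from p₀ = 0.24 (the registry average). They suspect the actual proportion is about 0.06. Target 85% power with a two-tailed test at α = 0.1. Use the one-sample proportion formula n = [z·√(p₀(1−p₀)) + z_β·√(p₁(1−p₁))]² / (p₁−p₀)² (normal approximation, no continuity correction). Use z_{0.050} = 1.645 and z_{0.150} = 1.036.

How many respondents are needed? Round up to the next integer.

n = 28

n = [z_{α/2}·√(p₀q₀) + z_β·√(p₁q₁)]² / (p₁ − p₀)²
  = [1.645·√(0.24·0.76) + 1.036·√(0.06·0.94)]² / (-0.18)²
  = [1.645·0.4271 + 1.036·0.2375]² / 0.0324
  = [0.9486]² / 0.0324
  = 27.77
Round up → n = 28.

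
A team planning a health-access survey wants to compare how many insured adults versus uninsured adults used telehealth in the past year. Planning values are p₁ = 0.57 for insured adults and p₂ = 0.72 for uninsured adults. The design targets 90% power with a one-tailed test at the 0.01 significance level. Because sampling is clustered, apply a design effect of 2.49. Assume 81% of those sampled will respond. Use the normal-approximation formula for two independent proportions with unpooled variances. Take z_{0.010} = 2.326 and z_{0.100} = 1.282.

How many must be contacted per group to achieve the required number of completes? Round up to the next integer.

n = 795 per group

n = (z_α + z_β)² · [p₁(1−p₁) + p₂(1−p₂)] / (p₁ − p₂)²
  = (2.326 + 1.282)² · (0.57·0.43 + 0.72·0.28) / (-0.15)²
  = (3.608)² · (0.2451 + 0.2016) / 0.0225
  = 13.0177 · 0.4467 / 0.0225
  = 258.44
Design effect: 2.49 × 258.44 = 643.53.
Adjust for 81% response: 643.53 / 0.81 = 794.48.
Round up → n = 795 per group.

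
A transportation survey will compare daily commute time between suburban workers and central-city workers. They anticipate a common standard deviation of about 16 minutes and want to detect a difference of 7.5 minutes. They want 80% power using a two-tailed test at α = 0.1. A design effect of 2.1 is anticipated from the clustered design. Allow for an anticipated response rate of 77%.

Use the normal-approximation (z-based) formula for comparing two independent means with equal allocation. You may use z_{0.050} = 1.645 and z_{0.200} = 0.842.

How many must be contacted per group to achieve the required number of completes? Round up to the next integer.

n = 154 per group

n = (z_{α/2} + z_β)² · (σ₁² + σ₂²) / δ²
  = (1.645 + 0.842)² · (2·16² = 512) / 7.5²
  = 6.1852 · 512 / 56.25
  = 56.30
Design effect: 2.1 × 56.30 = 118.23.
Adjust for 77% response: 118.23 / 0.77 = 153.54.
Round up → n = 154 per group.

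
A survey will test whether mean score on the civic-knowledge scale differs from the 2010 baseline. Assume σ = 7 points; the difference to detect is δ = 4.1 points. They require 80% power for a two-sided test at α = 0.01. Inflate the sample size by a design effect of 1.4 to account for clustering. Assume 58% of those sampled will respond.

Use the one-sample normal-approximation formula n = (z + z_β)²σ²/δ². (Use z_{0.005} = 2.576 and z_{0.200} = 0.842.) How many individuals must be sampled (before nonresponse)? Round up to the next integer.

n = (z_{α/2} + z_β)² · σ² / δ²
  = (2.576 + 0.842)² · 7² / 4.1²
  = 11.6827 · 49 / 16.81
  = 34.05
Design effect: 1.4 × 34.05 = 47.68.
Adjust for 58% response: 47.68 / 0.58 = 82.20.
Round up → n = 83.

n = 83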